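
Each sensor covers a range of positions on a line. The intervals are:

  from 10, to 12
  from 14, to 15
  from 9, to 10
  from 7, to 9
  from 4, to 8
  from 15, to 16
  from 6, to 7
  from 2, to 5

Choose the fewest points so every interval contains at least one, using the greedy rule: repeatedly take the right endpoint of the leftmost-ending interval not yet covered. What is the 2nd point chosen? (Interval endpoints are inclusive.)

Process intervals by earliest right end; each time one isn't hit yet, stab at its right endpoint.
Sorted: [2,5] [6,7] [4,8] [7,9] [9,10] [10,12] [14,15] [15,16]
{[2,5]} hit by 5; {[6,7],[4,8],[7,9]} hit by 7; {[9,10],[10,12]} hit by 10; {[14,15],[15,16]} hit by 15.
Points: 5, 7, 10, 15 (4 total).

7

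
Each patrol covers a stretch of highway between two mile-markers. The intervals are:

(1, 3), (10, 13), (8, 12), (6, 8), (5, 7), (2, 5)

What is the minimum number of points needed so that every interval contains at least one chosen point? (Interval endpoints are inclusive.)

3

Process intervals by earliest right end; each time one isn't hit yet, stab at its right endpoint.
By right end: [1,3]  [2,5]  [5,7]  [6,8]  [8,12]  [10,13]
[1,3] uncovered → point at 3; [5,7] uncovered → point at 7; [8,12] uncovered → point at 12.
Points: 3, 7, 12 (3 total).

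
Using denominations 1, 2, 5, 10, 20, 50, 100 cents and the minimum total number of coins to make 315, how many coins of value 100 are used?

315 − 3×100→15 − 1×10→5 − 1×5→0
Count of 100: 3

3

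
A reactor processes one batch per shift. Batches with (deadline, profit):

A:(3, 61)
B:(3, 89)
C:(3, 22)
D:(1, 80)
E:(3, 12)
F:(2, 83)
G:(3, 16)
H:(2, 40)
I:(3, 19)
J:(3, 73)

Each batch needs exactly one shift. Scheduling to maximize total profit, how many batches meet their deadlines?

Sort by profit descending; place each in the latest free slot ≤ its deadline.
Profit order: B=89 F=83 D=80 J=73 A=61 H=40 C=22 I=19 G=16 E=12
Assign: B→slot 3, F→slot 2, D→slot 1, J skipped, A skipped, H skipped, C skipped, I skipped, G skipped, E skipped.
Slots: [1:D] [2:F] [3:B]
3 of 10 scheduled.

3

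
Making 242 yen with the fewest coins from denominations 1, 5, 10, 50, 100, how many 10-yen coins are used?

4

Use the largest denomination that fits, subtract, and repeat.
242 − 2×100→42 − 4×10→2 − 2×1→0
Count of 10: 4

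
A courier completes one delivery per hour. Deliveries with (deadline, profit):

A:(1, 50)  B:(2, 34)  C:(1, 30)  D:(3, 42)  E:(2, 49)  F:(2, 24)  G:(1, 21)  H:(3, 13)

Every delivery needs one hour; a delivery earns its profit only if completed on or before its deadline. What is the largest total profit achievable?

Profit order: A=50 E=49 D=42 B=34 C=30 F=24 G=21 H=13
Assign: A→slot 1, E→slot 2, D→slot 3, B skipped, C skipped, F skipped, G skipped, H skipped.
Slots: [1:A] [2:E] [3:D]
Profit = 50 + 49 + 42 = 141

141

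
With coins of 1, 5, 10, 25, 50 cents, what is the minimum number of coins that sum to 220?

Use the largest denomination that fits, subtract, and repeat.
220 − 4×50→20 − 2×10→0
Total coins = 4 + 2 = 6

6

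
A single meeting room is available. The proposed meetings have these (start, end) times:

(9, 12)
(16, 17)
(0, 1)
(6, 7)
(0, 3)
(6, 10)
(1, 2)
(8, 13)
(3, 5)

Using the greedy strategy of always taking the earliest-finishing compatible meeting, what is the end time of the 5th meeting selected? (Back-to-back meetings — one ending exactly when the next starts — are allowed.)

Order by finish time; keep every interval that doesn't clash with the previous kept one.
By end time: (0,1), (1,2), (0,3), (3,5), (6,7), (6,10), (9,12), (8,13), (16,17).
Pick (0,1); next start ≥ 1 → (1,2); next start ≥ 2 → (3,5); next start ≥ 5 → (6,7); next start ≥ 7 → (9,12); next start ≥ 12 → (16,17).
Selected: (0,1) (1,2) (3,5) (6,7) (9,12) (16,17)

12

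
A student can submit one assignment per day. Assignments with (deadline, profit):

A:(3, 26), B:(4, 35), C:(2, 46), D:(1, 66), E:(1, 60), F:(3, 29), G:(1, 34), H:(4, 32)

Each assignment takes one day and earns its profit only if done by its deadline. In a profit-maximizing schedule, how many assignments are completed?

By profit: D(d1,66), E(d1,60), C(d2,46), B(d4,35), G(d1,34), H(d4,32), F(d3,29), A(d3,26)
D→slot 1; E skipped; C→slot 2; B→slot 4; G skipped; H→slot 3; F skipped; A skipped.
4 of 8 scheduled.

4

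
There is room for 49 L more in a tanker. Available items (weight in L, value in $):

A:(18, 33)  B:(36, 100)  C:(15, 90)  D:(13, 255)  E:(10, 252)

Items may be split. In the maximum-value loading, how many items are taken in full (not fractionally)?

3

Ratios (sorted): E 25.20, D 19.62, C 6.00, B 2.78, A 1.83
take E (10 @ 252); take D (13 @ 255); take C (15 @ 90); take 11/36 of B → 30.56. Capacity used 49/49.
3 item(s) taken whole; one partial (take 11/36 of B).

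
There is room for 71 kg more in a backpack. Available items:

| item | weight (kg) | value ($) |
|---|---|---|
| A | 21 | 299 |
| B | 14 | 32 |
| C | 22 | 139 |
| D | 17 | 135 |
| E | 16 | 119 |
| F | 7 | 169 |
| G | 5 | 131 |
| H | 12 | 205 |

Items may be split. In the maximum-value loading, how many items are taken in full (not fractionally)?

5

Ratios (sorted): G 26.20, F 24.14, H 17.08, A 14.24, D 7.94, E 7.44, C 6.32, B 2.29
take G (5 @ 131); take F (7 @ 169); take H (12 @ 205); take A (21 @ 299); take D (17 @ 135); take 9/16 of E → 66.94. Capacity used 71/71.
5 item(s) taken whole; one partial (take 9/16 of E).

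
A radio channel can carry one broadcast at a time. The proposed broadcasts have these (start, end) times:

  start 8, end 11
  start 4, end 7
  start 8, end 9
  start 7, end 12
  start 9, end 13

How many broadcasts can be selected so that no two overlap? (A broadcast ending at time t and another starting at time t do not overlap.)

Sorted by end: (4,7)  (8,9)  (8,11)  (7,12)  (9,13)
take (4,7); take (8,9); skip (7,12); take (9,13).
Selected 3 broadcasts.

3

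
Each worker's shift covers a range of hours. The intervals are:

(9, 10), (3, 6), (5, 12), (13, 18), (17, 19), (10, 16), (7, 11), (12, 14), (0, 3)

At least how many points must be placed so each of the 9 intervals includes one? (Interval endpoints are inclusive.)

4

Process intervals by earliest right end; each time one isn't hit yet, stab at its right endpoint.
By right end: [0,3]  [3,6]  [9,10]  [7,11]  [5,12]  [12,14]  [10,16]  [13,18]  [17,19]
[0,3] uncovered → point at 3; [9,10] uncovered → point at 10; [12,14] uncovered → point at 14; [17,19] uncovered → point at 19.
Points: 3, 10, 14, 19 (4 total).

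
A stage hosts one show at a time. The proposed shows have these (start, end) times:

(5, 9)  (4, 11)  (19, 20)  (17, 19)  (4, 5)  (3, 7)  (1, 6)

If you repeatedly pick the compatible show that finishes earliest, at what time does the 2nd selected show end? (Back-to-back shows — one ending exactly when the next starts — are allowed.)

9

Sort by end time and greedily take each interval whose start is ≥ the last chosen end.
By end time: (4,5), (1,6), (3,7), (5,9), (4,11), (17,19), (19,20).
Pick (4,5); next start ≥ 5 → (5,9); next start ≥ 9 → (17,19); next start ≥ 19 → (19,20).
Selected: (4,5) (5,9) (17,19) (19,20)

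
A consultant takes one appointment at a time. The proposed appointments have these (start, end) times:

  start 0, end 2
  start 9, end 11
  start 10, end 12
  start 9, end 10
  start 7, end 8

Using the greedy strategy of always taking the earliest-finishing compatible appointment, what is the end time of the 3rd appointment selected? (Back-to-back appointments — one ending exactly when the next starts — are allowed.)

10

Sort by end time and greedily take each interval whose start is ≥ the last chosen end.
Sorted by end: (0,2)  (7,8)  (9,10)  (9,11)  (10,12)
take (0,2); take (7,8); take (9,10); take (10,12).
Selected: (0,2) (7,8) (9,10) (10,12)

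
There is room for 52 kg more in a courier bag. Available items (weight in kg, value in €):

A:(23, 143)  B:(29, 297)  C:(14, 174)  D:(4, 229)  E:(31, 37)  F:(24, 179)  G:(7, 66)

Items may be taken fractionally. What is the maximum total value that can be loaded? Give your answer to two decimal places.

747.14

Sort by value per unit weight and fill in that order.
Ratios (sorted): D 57.25, C 12.43, B 10.24, G 9.43, F 7.46, A 6.22, E 1.19
take D (4 @ 229); take C (14 @ 174); take B (29 @ 297); take 5/7 of G → 47.14. Capacity used 52/52.
Total value = 747.14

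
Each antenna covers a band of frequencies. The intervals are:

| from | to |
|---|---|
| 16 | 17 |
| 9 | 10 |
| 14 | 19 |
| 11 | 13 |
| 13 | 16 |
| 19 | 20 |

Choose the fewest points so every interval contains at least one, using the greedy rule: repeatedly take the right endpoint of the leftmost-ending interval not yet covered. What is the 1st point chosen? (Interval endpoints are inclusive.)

10

Sort by right endpoint; whenever an interval is uncovered, place a point at its right end.
Sorted: [9,10] [11,13] [13,16] [16,17] [14,19] [19,20]
{[9,10]} hit by 10; {[11,13],[13,16]} hit by 13; {[16,17],[14,19]} hit by 17; {[19,20]} hit by 20.
Points: 10, 13, 17, 20 (4 total).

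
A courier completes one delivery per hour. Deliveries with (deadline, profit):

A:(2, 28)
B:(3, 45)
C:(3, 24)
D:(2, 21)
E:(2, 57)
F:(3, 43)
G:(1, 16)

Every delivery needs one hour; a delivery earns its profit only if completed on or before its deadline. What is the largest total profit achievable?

145

Take jobs in profit order; each goes to the latest open slot no later than its deadline.
By profit: E(d2,57), B(d3,45), F(d3,43), A(d2,28), C(d3,24), D(d2,21), G(d1,16)
E→slot 2; B→slot 3; F→slot 1; A skipped; C skipped; D skipped; G skipped.
Profit = 43 + 57 + 45 = 145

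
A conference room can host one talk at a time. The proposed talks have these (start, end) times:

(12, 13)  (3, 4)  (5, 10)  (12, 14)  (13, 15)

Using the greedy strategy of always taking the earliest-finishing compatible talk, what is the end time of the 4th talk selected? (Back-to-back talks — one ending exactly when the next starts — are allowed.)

Sorted by end: (3,4)  (5,10)  (12,13)  (12,14)  (13,15)
take (3,4); take (5,10); take (12,13); take (13,15).
Selected: (3,4) (5,10) (12,13) (13,15)

15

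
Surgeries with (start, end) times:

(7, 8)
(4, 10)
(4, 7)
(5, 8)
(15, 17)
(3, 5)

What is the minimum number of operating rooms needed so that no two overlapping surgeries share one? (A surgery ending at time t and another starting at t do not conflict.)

Events (time:±→running): 3:+→1 4:+→2 4:+→3 … peak 3.

3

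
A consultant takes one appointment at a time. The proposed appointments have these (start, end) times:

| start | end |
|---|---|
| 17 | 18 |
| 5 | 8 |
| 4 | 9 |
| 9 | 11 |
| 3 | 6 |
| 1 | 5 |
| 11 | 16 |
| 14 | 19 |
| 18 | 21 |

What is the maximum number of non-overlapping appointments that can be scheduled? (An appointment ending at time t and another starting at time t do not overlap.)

6

Sorted by end: (1,5)  (3,6)  (5,8)  (4,9)  (9,11)  (11,16)  (17,18)  (14,19)  (18,21)
take (1,5); take (5,8); take (9,11); take (11,16); take (17,18); skip (14,19); take (18,21).
Selected 6 appointments.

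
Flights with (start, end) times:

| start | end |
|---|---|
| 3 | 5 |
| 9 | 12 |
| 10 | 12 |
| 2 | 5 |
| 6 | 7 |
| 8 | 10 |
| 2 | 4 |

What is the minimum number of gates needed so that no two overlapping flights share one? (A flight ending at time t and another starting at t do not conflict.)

3

starts: [2, 2, 3, 6, 8, 9, 10]
ends:   [4, 5, 5, 7, 10, 12, 12]
s2→1 s2→2 s3→3  — peak 3.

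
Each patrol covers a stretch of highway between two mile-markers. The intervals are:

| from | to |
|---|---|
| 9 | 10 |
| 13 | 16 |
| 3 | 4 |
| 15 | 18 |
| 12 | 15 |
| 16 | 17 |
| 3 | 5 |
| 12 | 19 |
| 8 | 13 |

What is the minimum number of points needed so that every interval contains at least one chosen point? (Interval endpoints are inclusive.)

Sort by right endpoint; whenever an interval is uncovered, place a point at its right end.
By right end: [3,4]  [3,5]  [9,10]  [8,13]  [12,15]  [13,16]  [16,17]  [15,18]  [12,19]
[3,4] uncovered → point at 4; [9,10] uncovered → point at 10; [12,15] uncovered → point at 15; [16,17] uncovered → point at 17.
Points: 4, 10, 15, 17 (4 total).

4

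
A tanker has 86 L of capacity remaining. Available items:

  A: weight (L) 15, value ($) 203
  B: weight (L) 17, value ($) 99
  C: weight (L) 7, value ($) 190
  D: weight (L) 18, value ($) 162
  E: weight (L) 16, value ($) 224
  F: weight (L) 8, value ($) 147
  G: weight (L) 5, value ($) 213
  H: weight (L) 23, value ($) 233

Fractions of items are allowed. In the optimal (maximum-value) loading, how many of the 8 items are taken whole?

6

Ratios (sorted): G 42.60, C 27.14, F 18.38, E 14.00, A 13.53, H 10.13, D 9.00, B 5.82
take G (5 @ 213); take C (7 @ 190); take F (8 @ 147); take E (16 @ 224); take A (15 @ 203); take H (23 @ 233); take 12/18 of D → 108.00. Capacity used 86/86.
6 item(s) taken whole; one partial (take 12/18 of D).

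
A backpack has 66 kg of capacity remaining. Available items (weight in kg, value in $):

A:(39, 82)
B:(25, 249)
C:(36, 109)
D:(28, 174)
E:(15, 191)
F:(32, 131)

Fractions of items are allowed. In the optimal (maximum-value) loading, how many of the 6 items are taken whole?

2

Order: E (191/15=12.73) > B (249/25=9.96) > D (174/28=6.21) > F (131/32=4.09) > C (109/36=3.03) > A (82/39=2.10)
Fill: take E (15 @ 191) → take B (25 @ 249) → take 26/28 of D → 161.57; 66/66 used.
2 item(s) taken whole; one partial (take 26/28 of D).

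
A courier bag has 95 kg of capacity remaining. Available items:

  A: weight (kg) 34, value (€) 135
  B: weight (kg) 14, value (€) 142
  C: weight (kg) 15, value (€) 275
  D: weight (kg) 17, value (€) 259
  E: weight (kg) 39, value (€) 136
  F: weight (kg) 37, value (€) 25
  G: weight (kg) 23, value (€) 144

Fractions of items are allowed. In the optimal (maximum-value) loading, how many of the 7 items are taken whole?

4

Ratios (sorted): C 18.33, D 15.24, B 10.14, G 6.26, A 3.97, E 3.49, F 0.68
take C (15 @ 275); take D (17 @ 259); take B (14 @ 142); take G (23 @ 144); take 26/34 of A → 103.24. Capacity used 95/95.
4 item(s) taken whole; one partial (take 26/34 of A).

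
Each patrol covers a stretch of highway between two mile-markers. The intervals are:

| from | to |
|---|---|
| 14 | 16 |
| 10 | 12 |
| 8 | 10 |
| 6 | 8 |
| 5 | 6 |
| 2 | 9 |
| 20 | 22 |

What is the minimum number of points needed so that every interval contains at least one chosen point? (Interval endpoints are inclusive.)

Sort by right endpoint; whenever an interval is uncovered, place a point at its right end.
Sorted: [5,6] [6,8] [2,9] [8,10] [10,12] [14,16] [20,22]
{[5,6],[6,8],[2,9]} hit by 6; {[8,10],[10,12]} hit by 10; {[14,16]} hit by 16; {[20,22]} hit by 22.
Points: 6, 10, 16, 22 (4 total).

4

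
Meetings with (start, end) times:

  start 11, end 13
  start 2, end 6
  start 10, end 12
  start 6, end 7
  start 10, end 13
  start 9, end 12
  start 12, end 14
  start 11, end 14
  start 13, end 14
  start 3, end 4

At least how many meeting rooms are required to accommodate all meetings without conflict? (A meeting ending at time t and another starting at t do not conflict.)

5

Count concurrent intervals with a sweep; the peak is the room count.
Events (time:±→running): 2:+→1 3:+→2 4:-→1 6:-→0 6:+→1 7:-→0 9:+→1 10:+→2 10:+→3 11:+→4 11:+→5 … peak 5.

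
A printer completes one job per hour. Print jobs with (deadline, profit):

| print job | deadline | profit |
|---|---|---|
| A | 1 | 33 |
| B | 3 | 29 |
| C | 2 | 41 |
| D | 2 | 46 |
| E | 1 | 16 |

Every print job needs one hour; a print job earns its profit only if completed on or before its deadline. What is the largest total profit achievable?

Profit order: D=46 C=41 A=33 B=29 E=16
Assign: D→slot 2, C→slot 1, A skipped, B→slot 3, E skipped.
Slots: [1:C] [2:D] [3:B]
Profit = 41 + 46 + 29 = 116

116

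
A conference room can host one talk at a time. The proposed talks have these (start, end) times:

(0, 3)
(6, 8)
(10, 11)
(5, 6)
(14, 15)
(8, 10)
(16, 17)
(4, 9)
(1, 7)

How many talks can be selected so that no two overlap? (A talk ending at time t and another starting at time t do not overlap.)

7

By end time: (0,3), (5,6), (1,7), (6,8), (4,9), (8,10), (10,11), (14,15), (16,17).
Pick (0,3); next start ≥ 3 → (5,6); next start ≥ 6 → (6,8); next start ≥ 8 → (8,10); next start ≥ 10 → (10,11); next start ≥ 11 → (14,15); next start ≥ 15 → (16,17).
Selected 7 talks.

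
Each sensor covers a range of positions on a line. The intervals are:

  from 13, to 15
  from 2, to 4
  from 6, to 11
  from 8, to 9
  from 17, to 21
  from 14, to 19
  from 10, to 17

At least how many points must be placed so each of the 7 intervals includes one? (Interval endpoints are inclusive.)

4

By right end: [2,4]  [8,9]  [6,11]  [13,15]  [10,17]  [14,19]  [17,21]
[2,4] uncovered → point at 4; [8,9] uncovered → point at 9; [13,15] uncovered → point at 15; [17,21] uncovered → point at 21.
Points: 4, 9, 15, 21 (4 total).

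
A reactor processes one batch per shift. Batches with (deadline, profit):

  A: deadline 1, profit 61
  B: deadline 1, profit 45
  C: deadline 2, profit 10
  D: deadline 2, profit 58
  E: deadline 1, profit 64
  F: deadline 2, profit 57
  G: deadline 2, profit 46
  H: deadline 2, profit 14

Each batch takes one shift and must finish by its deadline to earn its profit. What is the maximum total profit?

Sort by profit descending; place each in the latest free slot ≤ its deadline.
By profit: E(d1,64), A(d1,61), D(d2,58), F(d2,57), G(d2,46), B(d1,45), H(d2,14), C(d2,10)
E→slot 1; A skipped; D→slot 2; F skipped; G skipped; B skipped; H skipped; C skipped.
Profit = 64 + 58 = 122

122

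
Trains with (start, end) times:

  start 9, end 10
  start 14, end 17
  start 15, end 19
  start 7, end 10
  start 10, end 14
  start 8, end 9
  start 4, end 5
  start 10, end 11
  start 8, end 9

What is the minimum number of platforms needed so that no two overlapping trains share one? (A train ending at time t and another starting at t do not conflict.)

3

starts: [4, 7, 8, 8, 9, 10, 10, 14, 15]
ends:   [5, 9, 9, 10, 10, 11, 14, 17, 19]
s4→1 e5→0 s7→1 s8→2 s8→3  — peak 3.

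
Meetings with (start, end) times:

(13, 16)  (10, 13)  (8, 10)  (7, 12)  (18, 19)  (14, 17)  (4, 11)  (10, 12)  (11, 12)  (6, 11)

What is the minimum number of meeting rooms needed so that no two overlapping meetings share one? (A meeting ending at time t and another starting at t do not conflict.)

Events (time:±→running): 4:+→1 6:+→2 7:+→3 8:+→4 10:-→3 10:+→4 10:+→5 … peak 5.

5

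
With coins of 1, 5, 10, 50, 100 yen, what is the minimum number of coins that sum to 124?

7

124 − 1×100→24 − 2×10→4 − 4×1→0
Total coins = 1 + 2 + 4 = 7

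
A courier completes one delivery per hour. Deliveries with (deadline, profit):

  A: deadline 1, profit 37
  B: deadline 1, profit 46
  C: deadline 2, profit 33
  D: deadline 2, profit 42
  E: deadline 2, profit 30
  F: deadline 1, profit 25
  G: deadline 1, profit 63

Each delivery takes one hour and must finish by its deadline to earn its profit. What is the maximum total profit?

105

Sort by profit descending; place each in the latest free slot ≤ its deadline.
By profit: G(d1,63), B(d1,46), D(d2,42), A(d1,37), C(d2,33), E(d2,30), F(d1,25)
G→slot 1; B skipped; D→slot 2; A skipped; C skipped; E skipped; F skipped.
Profit = 63 + 42 = 105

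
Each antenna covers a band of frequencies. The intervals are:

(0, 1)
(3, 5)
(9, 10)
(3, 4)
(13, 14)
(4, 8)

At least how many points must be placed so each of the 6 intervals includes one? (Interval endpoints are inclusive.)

4

Sort by right endpoint; whenever an interval is uncovered, place a point at its right end.
By right end: [0,1]  [3,4]  [3,5]  [4,8]  [9,10]  [13,14]
[0,1] uncovered → point at 1; [3,4] uncovered → point at 4; [9,10] uncovered → point at 10; [13,14] uncovered → point at 14.
Points: 1, 4, 10, 14 (4 total).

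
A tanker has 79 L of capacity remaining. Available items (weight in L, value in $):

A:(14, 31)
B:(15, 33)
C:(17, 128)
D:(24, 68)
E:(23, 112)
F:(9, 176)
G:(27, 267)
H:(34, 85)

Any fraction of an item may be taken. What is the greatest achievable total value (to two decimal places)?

Order: F (176/9=19.56) > G (267/27=9.89) > C (128/17=7.53) > E (112/23=4.87) > D (68/24=2.83) > H (85/34=2.50) > A (31/14=2.21) > B (33/15=2.20)
Fill: take F (9 @ 176) → take G (27 @ 267) → take C (17 @ 128) → take E (23 @ 112) → take 3/24 of D → 8.50; 79/79 used.
Total value = 691.50

691.50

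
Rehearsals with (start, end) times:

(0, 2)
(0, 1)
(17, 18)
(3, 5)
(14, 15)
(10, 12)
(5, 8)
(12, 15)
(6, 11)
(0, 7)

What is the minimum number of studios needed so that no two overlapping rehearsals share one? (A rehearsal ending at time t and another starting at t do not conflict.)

3

Events (time:±→running): 0:+→1 0:+→2 0:+→3 … peak 3.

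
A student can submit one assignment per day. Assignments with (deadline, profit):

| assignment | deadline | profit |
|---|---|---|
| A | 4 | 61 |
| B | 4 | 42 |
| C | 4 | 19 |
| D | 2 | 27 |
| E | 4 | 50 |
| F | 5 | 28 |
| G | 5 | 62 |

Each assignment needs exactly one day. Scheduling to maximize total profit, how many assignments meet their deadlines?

5

By profit: G(d5,62), A(d4,61), E(d4,50), B(d4,42), F(d5,28), D(d2,27), C(d4,19)
G→slot 5; A→slot 4; E→slot 3; B→slot 2; F→slot 1; D skipped; C skipped.
5 of 7 scheduled.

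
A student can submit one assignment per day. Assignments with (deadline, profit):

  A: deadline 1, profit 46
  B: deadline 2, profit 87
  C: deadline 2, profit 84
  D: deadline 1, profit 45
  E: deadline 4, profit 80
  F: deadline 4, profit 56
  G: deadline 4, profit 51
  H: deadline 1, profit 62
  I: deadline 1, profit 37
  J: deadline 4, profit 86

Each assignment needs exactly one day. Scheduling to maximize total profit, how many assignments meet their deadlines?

4

Take jobs in profit order; each goes to the latest open slot no later than its deadline.
Profit order: B=87 J=86 C=84 E=80 H=62 F=56 G=51 A=46 D=45 I=37
Assign: B→slot 2, J→slot 4, C→slot 1, E→slot 3, H skipped, F skipped, G skipped, A skipped, D skipped, I skipped.
Slots: [1:C] [2:B] [3:E] [4:J]
4 of 10 scheduled.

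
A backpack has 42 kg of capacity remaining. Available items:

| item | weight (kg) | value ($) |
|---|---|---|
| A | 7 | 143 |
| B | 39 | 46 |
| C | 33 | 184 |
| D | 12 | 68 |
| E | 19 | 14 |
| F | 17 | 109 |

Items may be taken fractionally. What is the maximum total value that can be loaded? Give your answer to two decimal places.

Sort by value per unit weight and fill in that order.
Ratios (sorted): A 20.43, F 6.41, D 5.67, C 5.58, B 1.18, E 0.74
take A (7 @ 143); take F (17 @ 109); take D (12 @ 68); take 6/33 of C → 33.45. Capacity used 42/42.
Total value = 353.45

353.45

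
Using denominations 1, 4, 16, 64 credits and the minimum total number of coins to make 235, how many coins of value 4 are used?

2

235 − 3×64→43 − 2×16→11 − 2×4→3 − 3×1→0
Count of 4: 2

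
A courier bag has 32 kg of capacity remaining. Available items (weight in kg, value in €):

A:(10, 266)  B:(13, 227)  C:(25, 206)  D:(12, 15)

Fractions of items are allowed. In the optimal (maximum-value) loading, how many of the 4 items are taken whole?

Order: A (266/10=26.60) > B (227/13=17.46) > C (206/25=8.24) > D (15/12=1.25)
Fill: take A (10 @ 266) → take B (13 @ 227) → take 9/25 of C → 74.16; 32/32 used.
2 item(s) taken whole; one partial (take 9/25 of C).

2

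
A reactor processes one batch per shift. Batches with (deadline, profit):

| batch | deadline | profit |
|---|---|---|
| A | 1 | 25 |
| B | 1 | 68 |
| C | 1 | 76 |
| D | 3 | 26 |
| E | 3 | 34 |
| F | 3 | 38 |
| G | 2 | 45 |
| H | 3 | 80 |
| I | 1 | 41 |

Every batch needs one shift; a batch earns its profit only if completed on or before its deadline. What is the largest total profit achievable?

Take jobs in profit order; each goes to the latest open slot no later than its deadline.
By profit: H(d3,80), C(d1,76), B(d1,68), G(d2,45), I(d1,41), F(d3,38), E(d3,34), D(d3,26), A(d1,25)
H→slot 3; C→slot 1; B skipped; G→slot 2; I skipped; F skipped; E skipped; D skipped; A skipped.
Profit = 76 + 45 + 80 = 201

201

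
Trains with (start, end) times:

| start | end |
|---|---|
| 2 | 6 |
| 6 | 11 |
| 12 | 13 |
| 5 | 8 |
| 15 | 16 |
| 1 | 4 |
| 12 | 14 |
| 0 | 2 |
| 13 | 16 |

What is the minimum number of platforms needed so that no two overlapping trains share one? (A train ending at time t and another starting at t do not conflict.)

starts: [0, 1, 2, 5, 6, 12, 12, 13, 15]
ends:   [2, 4, 6, 8, 11, 13, 14, 16, 16]
s0→1 s1→2  — peak 2.

2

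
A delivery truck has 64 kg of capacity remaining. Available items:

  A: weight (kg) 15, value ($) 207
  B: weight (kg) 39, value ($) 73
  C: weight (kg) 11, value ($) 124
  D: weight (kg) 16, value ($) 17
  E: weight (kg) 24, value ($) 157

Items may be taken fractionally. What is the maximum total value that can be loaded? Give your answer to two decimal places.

514.21

Ratios (sorted): A 13.80, C 11.27, E 6.54, B 1.87, D 1.06
take A (15 @ 207); take C (11 @ 124); take E (24 @ 157); take 14/39 of B → 26.21. Capacity used 64/64.
Total value = 514.21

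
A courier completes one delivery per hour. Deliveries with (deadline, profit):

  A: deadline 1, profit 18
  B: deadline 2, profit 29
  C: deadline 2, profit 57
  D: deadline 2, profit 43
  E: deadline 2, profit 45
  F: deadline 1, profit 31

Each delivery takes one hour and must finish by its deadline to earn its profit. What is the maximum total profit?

By profit: C(d2,57), E(d2,45), D(d2,43), F(d1,31), B(d2,29), A(d1,18)
C→slot 2; E→slot 1; D skipped; F skipped; B skipped; A skipped.
Profit = 45 + 57 = 102

102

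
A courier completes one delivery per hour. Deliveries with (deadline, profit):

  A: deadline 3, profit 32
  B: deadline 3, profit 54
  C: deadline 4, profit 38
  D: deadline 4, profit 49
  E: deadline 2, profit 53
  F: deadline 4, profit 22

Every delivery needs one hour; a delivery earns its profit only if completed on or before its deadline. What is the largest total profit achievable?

194

Profit order: B=54 E=53 D=49 C=38 A=32 F=22
Assign: B→slot 3, E→slot 2, D→slot 4, C→slot 1, A skipped, F skipped.
Slots: [1:C] [2:E] [3:B] [4:D]
Profit = 38 + 53 + 54 + 49 = 194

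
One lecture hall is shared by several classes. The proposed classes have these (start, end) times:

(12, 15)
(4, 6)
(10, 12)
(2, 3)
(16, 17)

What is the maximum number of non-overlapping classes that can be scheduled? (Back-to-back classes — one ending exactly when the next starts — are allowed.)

Order by finish time; keep every interval that doesn't clash with the previous kept one.
By end time: (2,3), (4,6), (10,12), (12,15), (16,17).
Pick (2,3); next start ≥ 3 → (4,6); next start ≥ 6 → (10,12); next start ≥ 12 → (12,15); next start ≥ 15 → (16,17).
Selected 5 classes.

5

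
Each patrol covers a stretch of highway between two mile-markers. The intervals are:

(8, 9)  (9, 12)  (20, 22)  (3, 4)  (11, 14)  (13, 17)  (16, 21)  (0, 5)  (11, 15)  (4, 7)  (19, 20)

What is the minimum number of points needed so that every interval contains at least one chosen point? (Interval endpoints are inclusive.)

4

Sort by right endpoint; whenever an interval is uncovered, place a point at its right end.
Sorted: [3,4] [0,5] [4,7] [8,9] [9,12] [11,14] [11,15] [13,17] [19,20] [16,21] [20,22]
{[3,4],[0,5],[4,7]} hit by 4; {[8,9],[9,12]} hit by 9; {[11,14],[11,15],[13,17]} hit by 14; {[19,20],[16,21],[20,22]} hit by 20.
Points: 4, 9, 14, 20 (4 total).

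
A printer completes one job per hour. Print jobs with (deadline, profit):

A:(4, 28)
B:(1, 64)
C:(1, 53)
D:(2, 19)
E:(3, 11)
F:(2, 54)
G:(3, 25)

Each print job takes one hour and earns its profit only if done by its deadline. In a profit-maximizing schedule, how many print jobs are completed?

Sort by profit descending; place each in the latest free slot ≤ its deadline.
Profit order: B=64 F=54 C=53 A=28 G=25 D=19 E=11
Assign: B→slot 1, F→slot 2, C skipped, A→slot 4, G→slot 3, D skipped, E skipped.
Slots: [1:B] [2:F] [3:G] [4:A]
4 of 7 scheduled.

4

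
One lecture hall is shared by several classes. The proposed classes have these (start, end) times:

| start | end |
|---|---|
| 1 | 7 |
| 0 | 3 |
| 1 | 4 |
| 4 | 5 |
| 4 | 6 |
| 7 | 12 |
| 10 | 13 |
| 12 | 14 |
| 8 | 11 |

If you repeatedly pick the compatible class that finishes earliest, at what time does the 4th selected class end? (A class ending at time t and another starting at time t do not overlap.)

By end time: (0,3), (1,4), (4,5), (4,6), (1,7), (8,11), (7,12), (10,13), (12,14).
Pick (0,3); next start ≥ 3 → (4,5); next start ≥ 5 → (8,11); next start ≥ 11 → (12,14).
Selected: (0,3) (4,5) (8,11) (12,14)

14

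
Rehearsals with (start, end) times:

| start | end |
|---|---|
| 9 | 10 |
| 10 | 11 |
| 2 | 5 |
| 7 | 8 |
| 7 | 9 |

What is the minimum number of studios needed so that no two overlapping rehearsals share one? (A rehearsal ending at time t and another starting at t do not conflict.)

2

starts: [2, 7, 7, 9, 10]
ends:   [5, 8, 9, 10, 11]
s2→1 e5→0 s7→1 s7→2  — peak 2.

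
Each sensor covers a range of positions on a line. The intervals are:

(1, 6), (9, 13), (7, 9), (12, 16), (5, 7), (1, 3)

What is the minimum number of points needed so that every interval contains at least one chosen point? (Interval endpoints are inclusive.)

Sort by right endpoint; whenever an interval is uncovered, place a point at its right end.
Sorted: [1,3] [1,6] [5,7] [7,9] [9,13] [12,16]
{[1,3],[1,6]} hit by 3; {[5,7],[7,9]} hit by 7; {[9,13],[12,16]} hit by 13.
Points: 3, 7, 13 (3 total).

3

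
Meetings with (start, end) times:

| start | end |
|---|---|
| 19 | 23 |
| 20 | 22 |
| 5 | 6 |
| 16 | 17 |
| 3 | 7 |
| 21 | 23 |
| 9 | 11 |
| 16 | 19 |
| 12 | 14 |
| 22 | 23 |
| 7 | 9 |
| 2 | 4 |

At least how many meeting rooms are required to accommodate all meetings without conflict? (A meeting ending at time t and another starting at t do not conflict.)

The answer is the maximum number of intervals overlapping at any instant.
starts: [2, 3, 5, 7, 9, 12, 16, 16, 19, 20, 21, 22]
ends:   [4, 6, 7, 9, 11, 14, 17, 19, 22, 23, 23, 23]
s2→1 s3→2 e4→1 s5→2 e6→1 e7→0 s7→1 e9→0 s9→1 e11→0 s12→1 e14→0 s16→1 s16→2 e17→1 e19→0 s19→1 s20→2 s21→3  — peak 3.

3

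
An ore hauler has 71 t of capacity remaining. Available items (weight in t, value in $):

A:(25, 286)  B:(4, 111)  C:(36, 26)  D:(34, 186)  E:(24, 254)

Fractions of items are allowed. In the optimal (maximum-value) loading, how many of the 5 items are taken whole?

3

Sort by value per unit weight and fill in that order.
Ratios (sorted): B 27.75, A 11.44, E 10.58, D 5.47, C 0.72
take B (4 @ 111); take A (25 @ 286); take E (24 @ 254); take 18/34 of D → 98.47. Capacity used 71/71.
3 item(s) taken whole; one partial (take 18/34 of D).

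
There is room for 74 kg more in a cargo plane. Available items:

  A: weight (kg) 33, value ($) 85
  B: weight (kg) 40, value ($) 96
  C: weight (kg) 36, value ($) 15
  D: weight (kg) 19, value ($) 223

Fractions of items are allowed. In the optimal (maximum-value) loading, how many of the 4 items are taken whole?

Ratios (sorted): D 11.74, A 2.58, B 2.40, C 0.42
take D (19 @ 223); take A (33 @ 85); take 22/40 of B → 52.80. Capacity used 74/74.
2 item(s) taken whole; one partial (take 22/40 of B).

2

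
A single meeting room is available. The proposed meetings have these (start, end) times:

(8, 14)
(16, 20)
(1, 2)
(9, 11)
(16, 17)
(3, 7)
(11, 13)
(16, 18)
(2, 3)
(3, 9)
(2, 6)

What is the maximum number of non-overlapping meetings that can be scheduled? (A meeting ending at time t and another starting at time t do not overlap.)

6

Sorted by end: (1,2)  (2,3)  (2,6)  (3,7)  (3,9)  (9,11)  (11,13)  (8,14)  (16,17)  (16,18)  (16,20)
take (1,2); take (2,3); take (3,7); skip (3,9); take (9,11); take (11,13); skip (8,14); take (16,17); skip (16,18); skip (16,20).
Selected 6 meetings.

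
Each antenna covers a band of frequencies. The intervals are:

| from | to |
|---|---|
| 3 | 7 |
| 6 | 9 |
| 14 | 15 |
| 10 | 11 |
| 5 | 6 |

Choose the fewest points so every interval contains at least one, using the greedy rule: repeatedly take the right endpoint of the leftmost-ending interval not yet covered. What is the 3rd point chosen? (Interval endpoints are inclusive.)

Sorted: [5,6] [3,7] [6,9] [10,11] [14,15]
{[5,6],[3,7],[6,9]} hit by 6; {[10,11]} hit by 11; {[14,15]} hit by 15.
Points: 6, 11, 15 (3 total).

15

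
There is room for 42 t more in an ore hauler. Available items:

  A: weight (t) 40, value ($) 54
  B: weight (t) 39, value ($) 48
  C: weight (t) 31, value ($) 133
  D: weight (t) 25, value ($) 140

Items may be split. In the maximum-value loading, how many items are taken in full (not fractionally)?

1

Order: D (140/25=5.60) > C (133/31=4.29) > A (54/40=1.35) > B (48/39=1.23)
Fill: take D (25 @ 140) → take 17/31 of C → 72.94; 42/42 used.
1 item(s) taken whole; one partial (take 17/31 of C).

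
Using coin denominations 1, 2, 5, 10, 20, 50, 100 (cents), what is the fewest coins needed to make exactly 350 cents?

Greedy: take as many of the largest coin as possible, then repeat with the remainder.
350 = 3×100 + 1×50
Total coins = 3 + 1 = 4

4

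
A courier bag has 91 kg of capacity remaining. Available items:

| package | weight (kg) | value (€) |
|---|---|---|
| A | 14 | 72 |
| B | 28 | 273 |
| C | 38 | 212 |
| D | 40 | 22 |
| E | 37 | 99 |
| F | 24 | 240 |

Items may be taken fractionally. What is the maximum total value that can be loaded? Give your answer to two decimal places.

730.14

Greedy by value/weight ratio, highest first.
Order: F (240/24=10.00) > B (273/28=9.75) > C (212/38=5.58) > A (72/14=5.14) > E (99/37=2.68) > D (22/40=0.55)
Fill: take F (24 @ 240) → take B (28 @ 273) → take C (38 @ 212) → take 1/14 of A → 5.14; 91/91 used.
Total value = 730.14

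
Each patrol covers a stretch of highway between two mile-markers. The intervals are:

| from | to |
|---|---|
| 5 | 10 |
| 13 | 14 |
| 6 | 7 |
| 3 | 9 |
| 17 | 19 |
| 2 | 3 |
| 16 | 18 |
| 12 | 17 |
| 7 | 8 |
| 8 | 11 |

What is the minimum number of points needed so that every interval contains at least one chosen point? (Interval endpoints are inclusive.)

5

By right end: [2,3]  [6,7]  [7,8]  [3,9]  [5,10]  [8,11]  [13,14]  [12,17]  [16,18]  [17,19]
[2,3] uncovered → point at 3; [6,7] uncovered → point at 7; [8,11] uncovered → point at 11; [13,14] uncovered → point at 14; [16,18] uncovered → point at 18.
Points: 3, 7, 11, 14, 18 (5 total).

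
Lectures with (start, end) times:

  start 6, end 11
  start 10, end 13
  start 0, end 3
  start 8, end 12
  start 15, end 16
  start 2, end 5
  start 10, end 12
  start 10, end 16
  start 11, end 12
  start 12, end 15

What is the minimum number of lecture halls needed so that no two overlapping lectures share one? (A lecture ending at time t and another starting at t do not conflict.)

5

Events (time:±→running): 0:+→1 2:+→2 3:-→1 5:-→0 6:+→1 8:+→2 10:+→3 10:+→4 10:+→5 … peak 5.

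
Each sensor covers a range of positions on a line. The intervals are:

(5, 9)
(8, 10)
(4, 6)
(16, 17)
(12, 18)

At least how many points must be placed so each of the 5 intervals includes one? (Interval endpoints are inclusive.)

3

Sorted: [4,6] [5,9] [8,10] [16,17] [12,18]
{[4,6],[5,9]} hit by 6; {[8,10]} hit by 10; {[16,17],[12,18]} hit by 17.
Points: 6, 10, 17 (3 total).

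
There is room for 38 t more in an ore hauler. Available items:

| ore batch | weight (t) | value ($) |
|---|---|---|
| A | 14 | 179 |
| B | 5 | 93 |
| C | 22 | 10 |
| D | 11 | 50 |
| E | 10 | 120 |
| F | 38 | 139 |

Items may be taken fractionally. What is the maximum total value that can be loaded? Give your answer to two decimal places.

Sort by value per unit weight and fill in that order.
Order: B (93/5=18.60) > A (179/14=12.79) > E (120/10=12.00) > D (50/11=4.55) > F (139/38=3.66) > C (10/22=0.45)
Fill: take B (5 @ 93) → take A (14 @ 179) → take E (10 @ 120) → take 9/11 of D → 40.91; 38/38 used.
Total value = 432.91

432.91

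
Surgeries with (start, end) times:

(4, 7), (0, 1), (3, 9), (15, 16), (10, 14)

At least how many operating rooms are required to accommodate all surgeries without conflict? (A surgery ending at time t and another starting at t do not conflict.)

Count concurrent intervals with a sweep; the peak is the room count.
starts: [0, 3, 4, 10, 15]
ends:   [1, 7, 9, 14, 16]
s0→1 e1→0 s3→1 s4→2  — peak 2.

2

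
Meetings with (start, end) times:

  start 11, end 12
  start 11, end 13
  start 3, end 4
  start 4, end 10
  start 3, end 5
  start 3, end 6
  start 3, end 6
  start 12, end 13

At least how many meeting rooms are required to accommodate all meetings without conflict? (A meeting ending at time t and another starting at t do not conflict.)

Count concurrent intervals with a sweep; the peak is the room count.
starts: [3, 3, 3, 3, 4, 11, 11, 12]
ends:   [4, 5, 6, 6, 10, 12, 13, 13]
s3→1 s3→2 s3→3 s3→4  — peak 4.

4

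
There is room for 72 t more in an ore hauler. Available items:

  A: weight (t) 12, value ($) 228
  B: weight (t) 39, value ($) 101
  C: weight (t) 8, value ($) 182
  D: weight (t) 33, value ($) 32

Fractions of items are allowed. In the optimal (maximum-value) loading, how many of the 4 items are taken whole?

3

Order: C (182/8=22.75) > A (228/12=19.00) > B (101/39=2.59) > D (32/33=0.97)
Fill: take C (8 @ 182) → take A (12 @ 228) → take B (39 @ 101) → take 13/33 of D → 12.61; 72/72 used.
3 item(s) taken whole; one partial (take 13/33 of D).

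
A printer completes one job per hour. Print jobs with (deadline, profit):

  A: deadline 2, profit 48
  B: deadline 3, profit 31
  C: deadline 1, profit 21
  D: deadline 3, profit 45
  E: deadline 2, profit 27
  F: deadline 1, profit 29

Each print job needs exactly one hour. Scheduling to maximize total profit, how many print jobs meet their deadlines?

By profit: A(d2,48), D(d3,45), B(d3,31), F(d1,29), E(d2,27), C(d1,21)
A→slot 2; D→slot 3; B→slot 1; F skipped; E skipped; C skipped.
3 of 6 scheduled.

3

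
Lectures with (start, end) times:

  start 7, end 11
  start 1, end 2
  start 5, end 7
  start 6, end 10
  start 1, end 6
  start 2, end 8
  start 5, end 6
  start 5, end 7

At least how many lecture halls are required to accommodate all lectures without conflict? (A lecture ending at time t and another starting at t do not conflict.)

5

Count concurrent intervals with a sweep; the peak is the room count.
starts: [1, 1, 2, 5, 5, 5, 6, 7]
ends:   [2, 6, 6, 7, 7, 8, 10, 11]
s1→1 s1→2 e2→1 s2→2 s5→3 s5→4 s5→5  — peak 5.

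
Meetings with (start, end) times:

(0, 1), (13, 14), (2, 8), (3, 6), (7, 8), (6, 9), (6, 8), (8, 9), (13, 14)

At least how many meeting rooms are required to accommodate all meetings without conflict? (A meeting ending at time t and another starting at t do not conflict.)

4

Events (time:±→running): 0:+→1 1:-→0 2:+→1 3:+→2 6:-→1 6:+→2 6:+→3 7:+→4 … peak 4.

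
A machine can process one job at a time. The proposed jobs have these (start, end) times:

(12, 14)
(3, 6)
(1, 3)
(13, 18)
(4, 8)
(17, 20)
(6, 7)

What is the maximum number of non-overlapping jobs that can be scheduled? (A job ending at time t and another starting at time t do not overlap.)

5

By end time: (1,3), (3,6), (6,7), (4,8), (12,14), (13,18), (17,20).
Pick (1,3); next start ≥ 3 → (3,6); next start ≥ 6 → (6,7); next start ≥ 7 → (12,14); next start ≥ 14 → (17,20).
Selected 5 jobs.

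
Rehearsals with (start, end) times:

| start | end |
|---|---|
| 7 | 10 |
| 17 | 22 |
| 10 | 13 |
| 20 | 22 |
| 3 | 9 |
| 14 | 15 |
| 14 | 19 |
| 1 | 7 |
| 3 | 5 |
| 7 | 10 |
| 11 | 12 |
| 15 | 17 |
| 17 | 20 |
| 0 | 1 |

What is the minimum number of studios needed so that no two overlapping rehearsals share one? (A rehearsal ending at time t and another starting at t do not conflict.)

3

Count concurrent intervals with a sweep; the peak is the room count.
starts: [0, 1, 3, 3, 7, 7, 10, 11, 14, 14, 15, 17, 17, 20]
ends:   [1, 5, 7, 9, 10, 10, 12, 13, 15, 17, 19, 20, 22, 22]
s0→1 e1→0 s1→1 s3→2 s3→3  — peak 3.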